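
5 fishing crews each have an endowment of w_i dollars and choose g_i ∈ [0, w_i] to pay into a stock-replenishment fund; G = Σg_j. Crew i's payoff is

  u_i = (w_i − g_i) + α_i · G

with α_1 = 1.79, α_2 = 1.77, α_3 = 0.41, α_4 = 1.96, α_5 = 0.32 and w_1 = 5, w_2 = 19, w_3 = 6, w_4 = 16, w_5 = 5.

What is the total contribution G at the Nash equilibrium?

40

∂u_i/∂g_i = α_i − 1, so crew i contributes w_i if α_i > 1, else 0.
α_i > 1 for i ∈ {1, 2, 4}; NE contributions (5, 19, 0, 16, 0), G = 40.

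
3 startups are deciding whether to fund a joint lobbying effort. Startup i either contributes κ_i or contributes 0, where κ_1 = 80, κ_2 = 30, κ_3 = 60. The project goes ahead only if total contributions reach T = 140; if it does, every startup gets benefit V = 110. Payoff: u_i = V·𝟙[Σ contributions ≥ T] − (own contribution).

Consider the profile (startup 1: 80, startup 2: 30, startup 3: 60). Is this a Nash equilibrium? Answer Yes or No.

Total = 170 ≥ 140: provided.
Startup 1 (pledges 80, payoff 30): dropping to 0 → total 90, payoff 0. No gain.
Startup 2 (pledges 30, payoff 80): dropping to 0 → total 140, payoff 110. Profitable deviation.

No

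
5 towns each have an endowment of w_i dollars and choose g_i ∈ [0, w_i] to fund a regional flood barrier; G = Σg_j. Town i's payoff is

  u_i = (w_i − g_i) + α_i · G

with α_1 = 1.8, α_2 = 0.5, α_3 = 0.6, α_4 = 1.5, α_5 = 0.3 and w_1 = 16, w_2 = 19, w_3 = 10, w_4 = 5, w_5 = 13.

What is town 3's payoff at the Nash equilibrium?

∂u_i/∂g_i = α_i − 1, so town i contributes w_i if α_i > 1, else 0.
α_i > 1 for i ∈ {1, 4}; NE contributions (16, 0, 0, 5, 0), G = 21.
u_3 = (10 − 0) + 0.6·21 = 22.6.

22.6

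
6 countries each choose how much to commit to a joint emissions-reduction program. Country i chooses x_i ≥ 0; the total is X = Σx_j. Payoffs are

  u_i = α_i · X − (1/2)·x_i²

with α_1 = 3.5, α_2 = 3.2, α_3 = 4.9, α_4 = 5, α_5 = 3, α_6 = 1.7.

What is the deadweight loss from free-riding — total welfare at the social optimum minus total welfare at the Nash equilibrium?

Country i's FOC: ∂u_i/∂x_i = α_i − x_i = 0, so x_i* = α_i.
NE contributions = (3.5, 3.2, 4.9, 5, 3, 1.7); X = 21.3.
W^NE = (Σα)·X − ½Σα_i² = 21.3² − ½·83.39 = 411.995.
Planner sets x_i = Σα_j = 21.3 for every i, so X^SO = 6·21.3 = 127.8.
W^SO = (Σα)·X^SO − ½·6·(Σα)² = (6/2)·21.3² = 1361.07.
Deadweight loss = W^SO − W^NE = 949.075.

949.075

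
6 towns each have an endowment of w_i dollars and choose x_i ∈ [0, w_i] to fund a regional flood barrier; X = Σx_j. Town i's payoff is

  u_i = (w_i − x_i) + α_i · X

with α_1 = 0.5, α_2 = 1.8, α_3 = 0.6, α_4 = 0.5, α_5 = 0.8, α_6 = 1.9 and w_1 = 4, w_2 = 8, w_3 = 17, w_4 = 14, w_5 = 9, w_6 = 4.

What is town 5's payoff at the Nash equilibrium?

18.6

∂u_i/∂x_i = α_i − 1, so town i contributes w_i if α_i > 1, else 0.
α_i > 1 for i ∈ {2, 6}; NE contributions (0, 8, 0, 0, 0, 4), X = 12.
u_5 = (9 − 0) + 0.8·12 = 18.6.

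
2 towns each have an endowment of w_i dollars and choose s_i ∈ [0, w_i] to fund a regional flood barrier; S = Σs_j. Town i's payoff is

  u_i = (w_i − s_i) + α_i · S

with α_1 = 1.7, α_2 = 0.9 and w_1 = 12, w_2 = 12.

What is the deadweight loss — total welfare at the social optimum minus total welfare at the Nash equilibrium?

∂u_i/∂s_i = α_i − 1, so town i contributes w_i if α_i > 1, else 0.
α_i > 1 for i ∈ {1}; NE contributions (12, 0), S = 12.
W^NE = Σw_i − S^NE + (Σα_i)·S^NE = 24 + 1.6·12 = 43.2.
Planner: ∂(Σu_j)/∂s_i = Σα_j − 1 = 1.6 > 0, so everyone contributes w_i; S^SO = 24, W^SO = 24 + 1.6·24 = 62.4.
Deadweight loss = 19.2.

19.2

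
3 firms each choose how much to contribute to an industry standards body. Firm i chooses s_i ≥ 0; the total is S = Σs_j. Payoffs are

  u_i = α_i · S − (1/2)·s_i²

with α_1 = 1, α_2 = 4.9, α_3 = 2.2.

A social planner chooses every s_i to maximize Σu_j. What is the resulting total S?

24.3

Planner FOC: ∂(Σu_j)/∂s_i = (Σα_j) − s_i = 0, so s_i^SO = Σα_j = 8.1 for every i; S^SO = 24.3.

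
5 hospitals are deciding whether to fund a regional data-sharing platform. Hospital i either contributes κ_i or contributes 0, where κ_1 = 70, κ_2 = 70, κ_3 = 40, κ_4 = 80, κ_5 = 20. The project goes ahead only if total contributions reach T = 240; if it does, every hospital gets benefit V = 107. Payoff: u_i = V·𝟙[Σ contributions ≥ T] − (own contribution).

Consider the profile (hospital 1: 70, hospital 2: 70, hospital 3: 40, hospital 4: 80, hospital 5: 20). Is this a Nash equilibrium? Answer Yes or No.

Total = 280 ≥ 240: provided.
Hospital 1 (pledges 70, payoff 37): dropping to 0 → total 210, payoff 0. No gain.
Hospital 2 (pledges 70, payoff 37): dropping to 0 → total 210, payoff 0. No gain.
Hospital 3 (pledges 40, payoff 67): dropping to 0 → total 240, payoff 107. Profitable deviation.

No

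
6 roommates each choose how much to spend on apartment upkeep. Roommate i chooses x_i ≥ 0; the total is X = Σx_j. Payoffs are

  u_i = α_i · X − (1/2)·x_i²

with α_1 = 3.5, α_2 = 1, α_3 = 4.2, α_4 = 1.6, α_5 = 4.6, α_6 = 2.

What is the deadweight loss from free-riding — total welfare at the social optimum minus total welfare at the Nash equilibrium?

Roommate i's FOC: ∂u_i/∂x_i = α_i − x_i = 0, so x_i* = α_i.
NE contributions = (3.5, 1, 4.2, 1.6, 4.6, 2); X = 16.9.
W^NE = (Σα)·X − ½Σα_i² = 16.9² − ½·58.61 = 256.305.
Planner sets x_i = Σα_j = 16.9 for every i, so X^SO = 6·16.9 = 101.4.
W^SO = (Σα)·X^SO − ½·6·(Σα)² = (6/2)·16.9² = 856.83.
Deadweight loss = W^SO − W^NE = 600.525.

600.525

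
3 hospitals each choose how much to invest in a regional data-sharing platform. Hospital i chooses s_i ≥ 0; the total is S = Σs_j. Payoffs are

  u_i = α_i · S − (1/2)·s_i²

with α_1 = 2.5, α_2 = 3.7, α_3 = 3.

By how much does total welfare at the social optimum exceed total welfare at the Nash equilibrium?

Hospital i's FOC: ∂u_i/∂s_i = α_i − s_i = 0, so s_i* = α_i.
NE contributions = (2.5, 3.7, 3); S = 9.2.
W^NE = (Σα)·S − ½Σα_i² = 9.2² − ½·28.94 = 70.17.
Planner sets s_i = Σα_j = 9.2 for every i, so S^SO = 3·9.2 = 27.6.
W^SO = (Σα)·S^SO − ½·3·(Σα)² = (3/2)·9.2² = 126.96.
Deadweight loss = W^SO − W^NE = 56.79.

56.79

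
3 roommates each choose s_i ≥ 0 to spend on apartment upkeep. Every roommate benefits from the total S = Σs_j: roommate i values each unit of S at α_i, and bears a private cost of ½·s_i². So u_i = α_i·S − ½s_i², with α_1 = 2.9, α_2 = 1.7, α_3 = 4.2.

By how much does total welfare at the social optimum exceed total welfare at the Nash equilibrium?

Roommate i's FOC: ∂u_i/∂s_i = α_i − s_i = 0, so s_i* = α_i.
NE contributions = (2.9, 1.7, 4.2); S = 8.8.
W^NE = (Σα)·S − ½Σα_i² = 8.8² − ½·28.94 = 62.97.
Planner sets s_i = Σα_j = 8.8 for every i, so S^SO = 3·8.8 = 26.4.
W^SO = (Σα)·S^SO − ½·3·(Σα)² = (3/2)·8.8² = 116.16.
Deadweight loss = W^SO − W^NE = 53.19.

53.19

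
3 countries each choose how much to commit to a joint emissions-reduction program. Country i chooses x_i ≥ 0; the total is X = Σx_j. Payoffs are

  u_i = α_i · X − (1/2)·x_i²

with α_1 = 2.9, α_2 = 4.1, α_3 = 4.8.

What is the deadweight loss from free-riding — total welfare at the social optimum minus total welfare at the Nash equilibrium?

93.75

Country i's FOC: ∂u_i/∂x_i = α_i − x_i = 0, so x_i* = α_i.
NE contributions = (2.9, 4.1, 4.8); X = 11.8.
W^NE = (Σα)·X − ½Σα_i² = 11.8² − ½·48.26 = 115.11.
Planner sets x_i = Σα_j = 11.8 for every i, so X^SO = 3·11.8 = 35.4.
W^SO = (Σα)·X^SO − ½·3·(Σα)² = (3/2)·11.8² = 208.86.
Deadweight loss = W^SO − W^NE = 93.75.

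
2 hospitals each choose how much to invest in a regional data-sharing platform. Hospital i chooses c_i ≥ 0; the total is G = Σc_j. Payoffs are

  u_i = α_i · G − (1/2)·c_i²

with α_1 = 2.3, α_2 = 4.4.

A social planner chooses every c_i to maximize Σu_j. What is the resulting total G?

Planner FOC: ∂(Σu_j)/∂c_i = (Σα_j) − c_i = 0, so c_i^SO = Σα_j = 6.7 for every i; G^SO = 13.4.

13.4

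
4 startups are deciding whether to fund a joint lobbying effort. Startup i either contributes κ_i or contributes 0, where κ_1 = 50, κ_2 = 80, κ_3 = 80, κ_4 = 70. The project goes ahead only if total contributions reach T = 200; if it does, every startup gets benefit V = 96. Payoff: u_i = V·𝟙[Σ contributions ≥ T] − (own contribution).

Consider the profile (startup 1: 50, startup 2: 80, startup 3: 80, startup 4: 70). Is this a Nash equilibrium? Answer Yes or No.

Total = 280 ≥ 200: provided.
Startup 1 (pledges 50, payoff 46): dropping to 0 → total 230, payoff 96. Profitable deviation.

No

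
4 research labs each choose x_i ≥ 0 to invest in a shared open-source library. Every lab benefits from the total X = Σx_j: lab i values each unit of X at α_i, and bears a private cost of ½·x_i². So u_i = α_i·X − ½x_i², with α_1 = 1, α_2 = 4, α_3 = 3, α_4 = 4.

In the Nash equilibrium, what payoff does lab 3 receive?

31.5

Lab i's FOC: ∂u_i/∂x_i = α_i − x_i = 0, so x_i* = α_i.
NE contributions = (1, 4, 3, 4); X = 12.
u_3 = α_3·X − ½·(x_3)² = 3·12 − ½·3² = 31.5.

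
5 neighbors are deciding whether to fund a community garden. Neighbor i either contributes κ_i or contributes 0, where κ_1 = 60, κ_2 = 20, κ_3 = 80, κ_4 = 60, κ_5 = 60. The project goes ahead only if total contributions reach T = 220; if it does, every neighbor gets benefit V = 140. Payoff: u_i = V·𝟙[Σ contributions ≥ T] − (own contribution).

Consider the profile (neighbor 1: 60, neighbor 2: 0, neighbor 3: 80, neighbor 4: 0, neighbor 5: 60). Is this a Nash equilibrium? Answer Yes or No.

Total = 200 < 220: not provided.
Neighbor 1 (pledges 60, payoff -60): dropping to 0 → total 140, payoff 0. Profitable deviation.

No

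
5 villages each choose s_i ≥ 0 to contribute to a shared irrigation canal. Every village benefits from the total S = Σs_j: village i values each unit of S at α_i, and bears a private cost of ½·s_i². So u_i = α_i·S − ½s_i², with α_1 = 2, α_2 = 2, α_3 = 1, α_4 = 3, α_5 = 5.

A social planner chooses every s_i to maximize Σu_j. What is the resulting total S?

65

Planner FOC: ∂(Σu_j)/∂s_i = (Σα_j) − s_i = 0, so s_i^SO = Σα_j = 13 for every i; S^SO = 65.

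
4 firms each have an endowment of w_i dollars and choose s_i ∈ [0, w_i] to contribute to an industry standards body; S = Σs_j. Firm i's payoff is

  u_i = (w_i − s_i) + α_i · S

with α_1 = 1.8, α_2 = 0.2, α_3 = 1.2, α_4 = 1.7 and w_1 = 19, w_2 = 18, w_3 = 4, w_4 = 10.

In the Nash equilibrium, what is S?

33

∂u_i/∂s_i = α_i − 1, so firm i contributes w_i if α_i > 1, else 0.
α_i > 1 for i ∈ {1, 3, 4}; NE contributions (19, 0, 4, 10), S = 33.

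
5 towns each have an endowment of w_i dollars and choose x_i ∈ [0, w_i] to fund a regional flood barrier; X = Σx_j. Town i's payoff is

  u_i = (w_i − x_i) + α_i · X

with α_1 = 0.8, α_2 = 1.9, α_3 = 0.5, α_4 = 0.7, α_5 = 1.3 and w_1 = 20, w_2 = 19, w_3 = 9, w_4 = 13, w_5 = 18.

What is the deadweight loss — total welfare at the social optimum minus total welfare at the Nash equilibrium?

176.4

∂u_i/∂x_i = α_i − 1, so town i contributes w_i if α_i > 1, else 0.
α_i > 1 for i ∈ {2, 5}; NE contributions (0, 19, 0, 0, 18), X = 37.
W^NE = Σw_i − X^NE + (Σα_i)·X^NE = 79 + 4.2·37 = 234.4.
Planner: ∂(Σu_j)/∂x_i = Σα_j − 1 = 4.2 > 0, so everyone contributes w_i; X^SO = 79, W^SO = 79 + 4.2·79 = 410.8.
Deadweight loss = 176.4.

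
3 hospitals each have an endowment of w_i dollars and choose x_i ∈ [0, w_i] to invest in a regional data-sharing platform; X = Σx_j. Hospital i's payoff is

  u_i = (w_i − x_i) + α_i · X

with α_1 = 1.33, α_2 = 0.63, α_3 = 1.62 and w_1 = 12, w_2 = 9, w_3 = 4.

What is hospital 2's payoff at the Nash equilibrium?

19.08

∂u_i/∂x_i = α_i − 1, so hospital i contributes w_i if α_i > 1, else 0.
α_i > 1 for i ∈ {1, 3}; NE contributions (12, 0, 4), X = 16.
u_2 = (9 − 0) + 0.63·16 = 19.08.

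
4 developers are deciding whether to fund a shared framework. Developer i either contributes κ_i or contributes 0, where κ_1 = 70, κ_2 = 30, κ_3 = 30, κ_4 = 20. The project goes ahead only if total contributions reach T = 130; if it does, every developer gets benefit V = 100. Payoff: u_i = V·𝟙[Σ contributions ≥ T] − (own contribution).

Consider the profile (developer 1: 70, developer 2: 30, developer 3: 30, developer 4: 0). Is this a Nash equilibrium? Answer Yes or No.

Yes

Total = 130 ≥ 130: provided.
Developer 1 (pledges 70, payoff 30): dropping to 0 → total 60, payoff 0. No gain.
Developer 2 (pledges 30, payoff 70): dropping to 0 → total 100, payoff 0. No gain.
Developer 3 (pledges 30, payoff 70): dropping to 0 → total 100, payoff 0. No gain.
Developer 4 (pledges 0, payoff 100): pledging 20 → total 150, payoff 80. No gain.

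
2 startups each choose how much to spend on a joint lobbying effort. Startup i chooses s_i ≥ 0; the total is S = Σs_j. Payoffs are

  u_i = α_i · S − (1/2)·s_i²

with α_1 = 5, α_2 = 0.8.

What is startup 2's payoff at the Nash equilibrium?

4.32

Startup i's FOC: ∂u_i/∂s_i = α_i − s_i = 0, so s_i* = α_i.
NE contributions = (5, 0.8); S = 5.8.
u_2 = α_2·S − ½·(s_2)² = 0.8·5.8 − ½·0.8² = 4.32.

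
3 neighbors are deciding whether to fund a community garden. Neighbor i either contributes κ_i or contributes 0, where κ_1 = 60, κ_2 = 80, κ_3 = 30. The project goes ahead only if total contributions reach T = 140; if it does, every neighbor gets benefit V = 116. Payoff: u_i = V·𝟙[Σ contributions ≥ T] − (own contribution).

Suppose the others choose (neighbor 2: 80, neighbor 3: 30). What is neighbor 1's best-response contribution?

60

Others' total = 110. Contributing 60 brings total to 170 ≥ 140: gain V − κ_1 = 56.
Best response: 60.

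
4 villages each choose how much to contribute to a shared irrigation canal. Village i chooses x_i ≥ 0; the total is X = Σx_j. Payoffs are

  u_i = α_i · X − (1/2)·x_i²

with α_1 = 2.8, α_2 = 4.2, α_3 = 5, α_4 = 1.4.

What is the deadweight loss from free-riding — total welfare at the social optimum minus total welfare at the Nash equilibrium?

205.78

Village i's FOC: ∂u_i/∂x_i = α_i − x_i = 0, so x_i* = α_i.
NE contributions = (2.8, 4.2, 5, 1.4); X = 13.4.
W^NE = (Σα)·X − ½Σα_i² = 13.4² − ½·52.44 = 153.34.
Planner sets x_i = Σα_j = 13.4 for every i, so X^SO = 4·13.4 = 53.6.
W^SO = (Σα)·X^SO − ½·4·(Σα)² = (4/2)·13.4² = 359.12.
Deadweight loss = W^SO − W^NE = 205.78.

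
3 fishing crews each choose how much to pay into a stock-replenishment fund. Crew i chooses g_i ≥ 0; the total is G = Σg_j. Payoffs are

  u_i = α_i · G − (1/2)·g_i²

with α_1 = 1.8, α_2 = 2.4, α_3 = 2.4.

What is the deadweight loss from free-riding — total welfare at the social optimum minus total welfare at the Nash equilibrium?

Crew i's FOC: ∂u_i/∂g_i = α_i − g_i = 0, so g_i* = α_i.
NE contributions = (1.8, 2.4, 2.4); G = 6.6.
W^NE = (Σα)·G − ½Σα_i² = 6.6² − ½·14.76 = 36.18.
Planner sets g_i = Σα_j = 6.6 for every i, so G^SO = 3·6.6 = 19.8.
W^SO = (Σα)·G^SO − ½·3·(Σα)² = (3/2)·6.6² = 65.34.
Deadweight loss = W^SO − W^NE = 29.16.

29.16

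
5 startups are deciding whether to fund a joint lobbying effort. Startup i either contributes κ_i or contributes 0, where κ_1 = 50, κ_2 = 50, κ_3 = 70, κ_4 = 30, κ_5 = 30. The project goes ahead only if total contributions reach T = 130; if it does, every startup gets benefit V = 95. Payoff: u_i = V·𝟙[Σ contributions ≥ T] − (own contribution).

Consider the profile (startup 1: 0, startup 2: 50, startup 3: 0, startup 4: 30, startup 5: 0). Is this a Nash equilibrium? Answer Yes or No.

Total = 80 < 130: not provided.
Startup 1 (pledges 0, payoff 0): pledging 50 → total 130, payoff 45. Profitable deviation.

No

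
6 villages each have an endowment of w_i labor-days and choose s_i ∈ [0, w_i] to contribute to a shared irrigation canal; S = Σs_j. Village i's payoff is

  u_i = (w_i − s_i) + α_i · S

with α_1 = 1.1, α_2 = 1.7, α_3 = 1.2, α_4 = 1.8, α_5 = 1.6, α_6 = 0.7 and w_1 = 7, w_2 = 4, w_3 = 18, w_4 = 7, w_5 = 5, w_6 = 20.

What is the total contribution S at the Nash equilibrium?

∂u_i/∂s_i = α_i − 1, so village i contributes w_i if α_i > 1, else 0.
α_i > 1 for i ∈ {1, 2, 3, 4, 5}; NE contributions (7, 4, 18, 7, 5, 0), S = 41.

41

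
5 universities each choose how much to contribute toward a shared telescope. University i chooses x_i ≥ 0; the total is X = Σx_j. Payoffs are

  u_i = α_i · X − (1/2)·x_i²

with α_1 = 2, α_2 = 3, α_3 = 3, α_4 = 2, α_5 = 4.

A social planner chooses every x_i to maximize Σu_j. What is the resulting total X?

70

Planner FOC: ∂(Σu_j)/∂x_i = (Σα_j) − x_i = 0, so x_i^SO = Σα_j = 14 for every i; X^SO = 70.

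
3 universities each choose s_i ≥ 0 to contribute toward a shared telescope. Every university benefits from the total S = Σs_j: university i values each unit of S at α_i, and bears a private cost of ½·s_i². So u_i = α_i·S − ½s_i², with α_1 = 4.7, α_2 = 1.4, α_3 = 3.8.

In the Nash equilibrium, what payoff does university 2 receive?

12.88

University i's FOC: ∂u_i/∂s_i = α_i − s_i = 0, so s_i* = α_i.
NE contributions = (4.7, 1.4, 3.8); S = 9.9.
u_2 = α_2·S − ½·(s_2)² = 1.4·9.9 − ½·1.4² = 12.88.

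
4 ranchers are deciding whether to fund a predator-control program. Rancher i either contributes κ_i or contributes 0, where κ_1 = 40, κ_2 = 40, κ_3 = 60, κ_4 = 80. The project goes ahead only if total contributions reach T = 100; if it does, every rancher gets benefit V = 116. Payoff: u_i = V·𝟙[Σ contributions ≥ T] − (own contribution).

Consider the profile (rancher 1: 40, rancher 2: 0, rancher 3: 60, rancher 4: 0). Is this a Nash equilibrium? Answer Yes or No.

Total = 100 ≥ 100: provided.
Rancher 1 (pledges 40, payoff 76): dropping to 0 → total 60, payoff 0. No gain.
Rancher 2 (pledges 0, payoff 116): pledging 40 → total 140, payoff 76. No gain.
Rancher 3 (pledges 60, payoff 56): dropping to 0 → total 40, payoff 0. No gain.
Rancher 4 (pledges 0, payoff 116): pledging 80 → total 180, payoff 36. No gain.

Yes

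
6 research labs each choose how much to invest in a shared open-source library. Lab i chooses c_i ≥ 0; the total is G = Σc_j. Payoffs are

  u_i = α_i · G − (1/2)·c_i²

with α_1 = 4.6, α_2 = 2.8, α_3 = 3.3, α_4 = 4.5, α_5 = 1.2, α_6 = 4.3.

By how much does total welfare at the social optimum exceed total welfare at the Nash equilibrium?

897.015

Lab i's FOC: ∂u_i/∂c_i = α_i − c_i = 0, so c_i* = α_i.
NE contributions = (4.6, 2.8, 3.3, 4.5, 1.2, 4.3); G = 20.7.
W^NE = (Σα)·G − ½Σα_i² = 20.7² − ½·80.07 = 388.455.
Planner sets c_i = Σα_j = 20.7 for every i, so G^SO = 6·20.7 = 124.2.
W^SO = (Σα)·G^SO − ½·6·(Σα)² = (6/2)·20.7² = 1285.47.
Deadweight loss = W^SO − W^NE = 897.015.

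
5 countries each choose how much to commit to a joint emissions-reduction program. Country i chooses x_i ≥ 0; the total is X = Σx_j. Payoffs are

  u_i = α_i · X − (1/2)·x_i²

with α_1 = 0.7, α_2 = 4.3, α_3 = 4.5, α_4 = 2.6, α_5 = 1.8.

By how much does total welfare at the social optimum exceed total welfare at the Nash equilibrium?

Country i's FOC: ∂u_i/∂x_i = α_i − x_i = 0, so x_i* = α_i.
NE contributions = (0.7, 4.3, 4.5, 2.6, 1.8); X = 13.9.
W^NE = (Σα)·X − ½Σα_i² = 13.9² − ½·49.23 = 168.595.
Planner sets x_i = Σα_j = 13.9 for every i, so X^SO = 5·13.9 = 69.5.
W^SO = (Σα)·X^SO − ½·5·(Σα)² = (5/2)·13.9² = 483.025.
Deadweight loss = W^SO − W^NE = 314.43.

314.43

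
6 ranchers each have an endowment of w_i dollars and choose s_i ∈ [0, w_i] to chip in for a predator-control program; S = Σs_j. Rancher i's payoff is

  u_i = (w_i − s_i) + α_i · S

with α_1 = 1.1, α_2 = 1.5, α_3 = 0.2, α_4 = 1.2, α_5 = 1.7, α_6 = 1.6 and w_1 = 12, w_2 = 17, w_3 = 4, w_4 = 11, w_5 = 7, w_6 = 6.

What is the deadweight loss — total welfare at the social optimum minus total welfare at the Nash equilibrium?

25.2

∂u_i/∂s_i = α_i − 1, so rancher i contributes w_i if α_i > 1, else 0.
α_i > 1 for i ∈ {1, 2, 4, 5, 6}; NE contributions (12, 17, 0, 11, 7, 6), S = 53.
W^NE = Σw_i − S^NE + (Σα_i)·S^NE = 57 + 6.3·53 = 390.9.
Planner: ∂(Σu_j)/∂s_i = Σα_j − 1 = 6.3 > 0, so everyone contributes w_i; S^SO = 57, W^SO = 57 + 6.3·57 = 416.1.
Deadweight loss = 25.2.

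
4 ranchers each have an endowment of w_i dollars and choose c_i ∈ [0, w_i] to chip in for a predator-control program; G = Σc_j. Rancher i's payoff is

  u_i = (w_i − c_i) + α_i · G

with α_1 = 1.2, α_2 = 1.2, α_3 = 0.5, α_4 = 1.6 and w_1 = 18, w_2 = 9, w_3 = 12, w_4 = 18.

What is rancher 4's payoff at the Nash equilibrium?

72

∂u_i/∂c_i = α_i − 1, so rancher i contributes w_i if α_i > 1, else 0.
α_i > 1 for i ∈ {1, 2, 4}; NE contributions (18, 9, 0, 18), G = 45.
u_4 = (18 − 18) + 1.6·45 = 72.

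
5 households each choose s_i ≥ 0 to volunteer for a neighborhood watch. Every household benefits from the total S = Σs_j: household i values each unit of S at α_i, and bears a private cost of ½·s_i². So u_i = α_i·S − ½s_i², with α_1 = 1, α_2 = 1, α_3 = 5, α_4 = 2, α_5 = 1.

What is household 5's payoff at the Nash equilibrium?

9.5

Household i's FOC: ∂u_i/∂s_i = α_i − s_i = 0, so s_i* = α_i.
NE contributions = (1, 1, 5, 2, 1); S = 10.
u_5 = α_5·S − ½·(s_5)² = 1·10 − ½·1² = 9.5.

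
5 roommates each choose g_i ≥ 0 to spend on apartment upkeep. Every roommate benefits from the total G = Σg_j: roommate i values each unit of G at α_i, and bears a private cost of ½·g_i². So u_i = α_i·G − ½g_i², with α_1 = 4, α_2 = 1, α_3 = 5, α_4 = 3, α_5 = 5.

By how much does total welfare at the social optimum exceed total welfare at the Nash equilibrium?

524

Roommate i's FOC: ∂u_i/∂g_i = α_i − g_i = 0, so g_i* = α_i.
NE contributions = (4, 1, 5, 3, 5); G = 18.
W^NE = (Σα)·G − ½Σα_i² = 18² − ½·76 = 286.
Planner sets g_i = Σα_j = 18 for every i, so G^SO = 5·18 = 90.
W^SO = (Σα)·G^SO − ½·5·(Σα)² = (5/2)·18² = 810.
Deadweight loss = W^SO − W^NE = 524.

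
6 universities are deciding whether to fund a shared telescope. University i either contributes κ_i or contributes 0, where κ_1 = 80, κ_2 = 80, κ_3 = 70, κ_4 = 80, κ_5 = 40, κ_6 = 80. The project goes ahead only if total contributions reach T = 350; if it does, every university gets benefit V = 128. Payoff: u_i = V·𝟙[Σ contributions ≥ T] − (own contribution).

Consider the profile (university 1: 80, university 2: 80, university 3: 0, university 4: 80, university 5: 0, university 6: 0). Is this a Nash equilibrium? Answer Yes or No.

Total = 240 < 350: not provided.
University 1 (pledges 80, payoff -80): dropping to 0 → total 160, payoff 0. Profitable deviation.

No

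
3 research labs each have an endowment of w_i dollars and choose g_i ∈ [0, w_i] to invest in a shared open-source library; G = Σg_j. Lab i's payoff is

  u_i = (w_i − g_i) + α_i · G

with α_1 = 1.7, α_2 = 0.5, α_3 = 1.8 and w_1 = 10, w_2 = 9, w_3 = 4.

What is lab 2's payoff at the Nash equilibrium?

16

∂u_i/∂g_i = α_i − 1, so lab i contributes w_i if α_i > 1, else 0.
α_i > 1 for i ∈ {1, 3}; NE contributions (10, 0, 4), G = 14.
u_2 = (9 − 0) + 0.5·14 = 16.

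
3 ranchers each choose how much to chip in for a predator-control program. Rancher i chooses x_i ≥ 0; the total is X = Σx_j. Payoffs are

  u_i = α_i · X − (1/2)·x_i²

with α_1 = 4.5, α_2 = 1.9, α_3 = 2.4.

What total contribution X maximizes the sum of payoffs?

Planner FOC: ∂(Σu_j)/∂x_i = (Σα_j) − x_i = 0, so x_i^SO = Σα_j = 8.8 for every i; X^SO = 26.4.

26.4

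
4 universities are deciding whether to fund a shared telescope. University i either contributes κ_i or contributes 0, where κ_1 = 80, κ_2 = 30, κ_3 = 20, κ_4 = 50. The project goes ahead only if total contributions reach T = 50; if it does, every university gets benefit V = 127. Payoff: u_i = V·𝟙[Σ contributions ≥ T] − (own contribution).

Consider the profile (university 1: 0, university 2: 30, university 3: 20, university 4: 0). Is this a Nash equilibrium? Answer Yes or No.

Total = 50 ≥ 50: provided.
University 1 (pledges 0, payoff 127): pledging 80 → total 130, payoff 47. No gain.
University 2 (pledges 30, payoff 97): dropping to 0 → total 20, payoff 0. No gain.
University 3 (pledges 20, payoff 107): dropping to 0 → total 30, payoff 0. No gain.
University 4 (pledges 0, payoff 127): pledging 50 → total 100, payoff 77. No gain.

Yes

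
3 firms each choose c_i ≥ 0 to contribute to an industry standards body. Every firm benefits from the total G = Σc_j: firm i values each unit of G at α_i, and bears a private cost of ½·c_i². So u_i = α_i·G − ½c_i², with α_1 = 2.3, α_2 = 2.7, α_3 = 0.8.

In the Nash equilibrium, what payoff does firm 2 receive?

12.015

Firm i's FOC: ∂u_i/∂c_i = α_i − c_i = 0, so c_i* = α_i.
NE contributions = (2.3, 2.7, 0.8); G = 5.8.
u_2 = α_2·G − ½·(c_2)² = 2.7·5.8 − ½·2.7² = 12.015.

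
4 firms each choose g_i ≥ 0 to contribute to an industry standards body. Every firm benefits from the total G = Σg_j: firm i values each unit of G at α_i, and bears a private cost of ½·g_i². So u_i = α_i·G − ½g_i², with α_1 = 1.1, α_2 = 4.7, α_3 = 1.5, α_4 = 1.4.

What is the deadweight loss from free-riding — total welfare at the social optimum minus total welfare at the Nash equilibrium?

Firm i's FOC: ∂u_i/∂g_i = α_i − g_i = 0, so g_i* = α_i.
NE contributions = (1.1, 4.7, 1.5, 1.4); G = 8.7.
W^NE = (Σα)·G − ½Σα_i² = 8.7² − ½·27.51 = 61.935.
Planner sets g_i = Σα_j = 8.7 for every i, so G^SO = 4·8.7 = 34.8.
W^SO = (Σα)·G^SO − ½·4·(Σα)² = (4/2)·8.7² = 151.38.
Deadweight loss = W^SO − W^NE = 89.445.

89.445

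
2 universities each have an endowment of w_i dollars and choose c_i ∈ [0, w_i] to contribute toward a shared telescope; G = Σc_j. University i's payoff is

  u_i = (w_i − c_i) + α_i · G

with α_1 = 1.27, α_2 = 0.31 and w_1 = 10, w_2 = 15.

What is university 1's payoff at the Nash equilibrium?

12.7

∂u_i/∂c_i = α_i − 1, so university i contributes w_i if α_i > 1, else 0.
α_i > 1 for i ∈ {1}; NE contributions (10, 0), G = 10.
u_1 = (10 − 10) + 1.27·10 = 12.7.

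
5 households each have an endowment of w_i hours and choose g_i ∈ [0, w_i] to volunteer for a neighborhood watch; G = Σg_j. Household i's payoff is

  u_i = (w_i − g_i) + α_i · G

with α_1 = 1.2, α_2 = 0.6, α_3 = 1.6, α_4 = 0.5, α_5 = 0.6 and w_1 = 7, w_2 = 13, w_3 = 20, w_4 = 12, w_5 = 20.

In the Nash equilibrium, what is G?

∂u_i/∂g_i = α_i − 1, so household i contributes w_i if α_i > 1, else 0.
α_i > 1 for i ∈ {1, 3}; NE contributions (7, 0, 20, 0, 0), G = 27.

27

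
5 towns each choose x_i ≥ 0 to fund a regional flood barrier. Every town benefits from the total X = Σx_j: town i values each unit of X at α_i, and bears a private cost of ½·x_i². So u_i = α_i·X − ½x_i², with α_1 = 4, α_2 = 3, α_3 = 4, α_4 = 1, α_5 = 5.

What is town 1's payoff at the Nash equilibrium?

60

Town i's FOC: ∂u_i/∂x_i = α_i − x_i = 0, so x_i* = α_i.
NE contributions = (4, 3, 4, 1, 5); X = 17.
u_1 = α_1·X − ½·(x_1)² = 4·17 − ½·4² = 60.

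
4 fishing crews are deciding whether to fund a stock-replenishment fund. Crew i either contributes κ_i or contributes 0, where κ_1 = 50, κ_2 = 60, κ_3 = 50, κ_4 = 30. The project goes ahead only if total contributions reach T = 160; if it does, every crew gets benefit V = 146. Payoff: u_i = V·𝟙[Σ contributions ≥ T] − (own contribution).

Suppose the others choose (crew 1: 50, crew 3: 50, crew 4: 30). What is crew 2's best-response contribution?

60

Others' total = 130. Contributing 60 brings total to 190 ≥ 160: gain V − κ_2 = 86.
Best response: 60.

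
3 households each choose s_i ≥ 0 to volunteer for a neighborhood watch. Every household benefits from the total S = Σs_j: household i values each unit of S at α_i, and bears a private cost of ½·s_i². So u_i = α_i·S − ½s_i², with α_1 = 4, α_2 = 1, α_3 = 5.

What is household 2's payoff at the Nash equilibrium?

Household i's FOC: ∂u_i/∂s_i = α_i − s_i = 0, so s_i* = α_i.
NE contributions = (4, 1, 5); S = 10.
u_2 = α_2·S − ½·(s_2)² = 1·10 − ½·1² = 9.5.

9.5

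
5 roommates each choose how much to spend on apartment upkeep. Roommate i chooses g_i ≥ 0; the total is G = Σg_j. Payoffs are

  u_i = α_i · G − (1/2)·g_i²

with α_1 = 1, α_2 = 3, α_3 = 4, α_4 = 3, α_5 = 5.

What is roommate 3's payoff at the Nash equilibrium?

Roommate i's FOC: ∂u_i/∂g_i = α_i − g_i = 0, so g_i* = α_i.
NE contributions = (1, 3, 4, 3, 5); G = 16.
u_3 = α_3·G − ½·(g_3)² = 4·16 − ½·4² = 56.

56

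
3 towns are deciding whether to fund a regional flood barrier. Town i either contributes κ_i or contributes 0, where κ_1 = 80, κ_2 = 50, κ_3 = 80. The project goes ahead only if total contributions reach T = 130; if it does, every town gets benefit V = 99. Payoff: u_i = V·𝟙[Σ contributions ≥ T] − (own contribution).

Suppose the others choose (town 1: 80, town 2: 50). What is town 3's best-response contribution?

0

Others' total = 130 ≥ 130; contributing adds cost 80 for no extra benefit.
Best response: 0.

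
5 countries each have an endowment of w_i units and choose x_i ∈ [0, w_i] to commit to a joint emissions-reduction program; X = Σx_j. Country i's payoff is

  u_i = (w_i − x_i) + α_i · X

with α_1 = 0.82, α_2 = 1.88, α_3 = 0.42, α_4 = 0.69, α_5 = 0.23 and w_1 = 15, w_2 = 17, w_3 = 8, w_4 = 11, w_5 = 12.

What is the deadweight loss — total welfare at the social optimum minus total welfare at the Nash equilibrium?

139.84

∂u_i/∂x_i = α_i − 1, so country i contributes w_i if α_i > 1, else 0.
α_i > 1 for i ∈ {2}; NE contributions (0, 17, 0, 0, 0), X = 17.
W^NE = Σw_i − X^NE + (Σα_i)·X^NE = 63 + 3.04·17 = 114.68.
Planner: ∂(Σu_j)/∂x_i = Σα_j − 1 = 3.04 > 0, so everyone contributes w_i; X^SO = 63, W^SO = 63 + 3.04·63 = 254.52.
Deadweight loss = 139.84.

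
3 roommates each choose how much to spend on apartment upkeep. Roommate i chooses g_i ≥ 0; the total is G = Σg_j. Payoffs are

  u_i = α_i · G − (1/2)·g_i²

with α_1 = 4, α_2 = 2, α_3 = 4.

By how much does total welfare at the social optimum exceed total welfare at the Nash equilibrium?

Roommate i's FOC: ∂u_i/∂g_i = α_i − g_i = 0, so g_i* = α_i.
NE contributions = (4, 2, 4); G = 10.
W^NE = (Σα)·G − ½Σα_i² = 10² − ½·36 = 82.
Planner sets g_i = Σα_j = 10 for every i, so G^SO = 3·10 = 30.
W^SO = (Σα)·G^SO − ½·3·(Σα)² = (3/2)·10² = 150.
Deadweight loss = W^SO − W^NE = 68.

68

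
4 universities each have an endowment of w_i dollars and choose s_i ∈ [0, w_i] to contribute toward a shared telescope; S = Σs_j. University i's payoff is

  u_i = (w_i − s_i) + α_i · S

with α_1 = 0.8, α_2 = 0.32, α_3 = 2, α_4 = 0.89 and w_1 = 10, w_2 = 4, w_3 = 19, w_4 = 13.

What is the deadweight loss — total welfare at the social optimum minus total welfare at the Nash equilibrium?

81.27

∂u_i/∂s_i = α_i − 1, so university i contributes w_i if α_i > 1, else 0.
α_i > 1 for i ∈ {3}; NE contributions (0, 0, 19, 0), S = 19.
W^NE = Σw_i − S^NE + (Σα_i)·S^NE = 46 + 3.01·19 = 103.19.
Planner: ∂(Σu_j)/∂s_i = Σα_j − 1 = 3.01 > 0, so everyone contributes w_i; S^SO = 46, W^SO = 46 + 3.01·46 = 184.46.
Deadweight loss = 81.27.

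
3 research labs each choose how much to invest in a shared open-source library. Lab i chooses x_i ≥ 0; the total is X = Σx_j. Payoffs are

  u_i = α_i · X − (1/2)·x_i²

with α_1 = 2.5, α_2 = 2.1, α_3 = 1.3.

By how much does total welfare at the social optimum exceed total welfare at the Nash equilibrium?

Lab i's FOC: ∂u_i/∂x_i = α_i − x_i = 0, so x_i* = α_i.
NE contributions = (2.5, 2.1, 1.3); X = 5.9.
W^NE = (Σα)·X − ½Σα_i² = 5.9² − ½·12.35 = 28.635.
Planner sets x_i = Σα_j = 5.9 for every i, so X^SO = 3·5.9 = 17.7.
W^SO = (Σα)·X^SO − ½·3·(Σα)² = (3/2)·5.9² = 52.215.
Deadweight loss = W^SO − W^NE = 23.58.

23.58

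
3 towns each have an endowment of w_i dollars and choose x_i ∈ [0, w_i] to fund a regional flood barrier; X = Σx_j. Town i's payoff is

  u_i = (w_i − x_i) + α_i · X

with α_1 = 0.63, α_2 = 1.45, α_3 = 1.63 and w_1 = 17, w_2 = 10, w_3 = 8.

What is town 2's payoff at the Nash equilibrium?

26.1

∂u_i/∂x_i = α_i − 1, so town i contributes w_i if α_i > 1, else 0.
α_i > 1 for i ∈ {2, 3}; NE contributions (0, 10, 8), X = 18.
u_2 = (10 − 10) + 1.45·18 = 26.1.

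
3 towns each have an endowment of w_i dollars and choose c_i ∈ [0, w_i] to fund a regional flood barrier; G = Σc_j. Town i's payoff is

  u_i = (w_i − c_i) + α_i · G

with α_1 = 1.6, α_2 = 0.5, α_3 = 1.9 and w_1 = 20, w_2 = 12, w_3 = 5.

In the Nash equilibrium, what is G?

∂u_i/∂c_i = α_i − 1, so town i contributes w_i if α_i > 1, else 0.
α_i > 1 for i ∈ {1, 3}; NE contributions (20, 0, 5), G = 25.

25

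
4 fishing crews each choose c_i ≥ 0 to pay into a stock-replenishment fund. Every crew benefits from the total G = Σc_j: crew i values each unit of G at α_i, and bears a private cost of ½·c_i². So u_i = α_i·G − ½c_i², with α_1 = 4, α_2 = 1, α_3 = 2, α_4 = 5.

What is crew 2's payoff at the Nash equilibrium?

11.5

Crew i's FOC: ∂u_i/∂c_i = α_i − c_i = 0, so c_i* = α_i.
NE contributions = (4, 1, 2, 5); G = 12.
u_2 = α_2·G − ½·(c_2)² = 1·12 − ½·1² = 11.5.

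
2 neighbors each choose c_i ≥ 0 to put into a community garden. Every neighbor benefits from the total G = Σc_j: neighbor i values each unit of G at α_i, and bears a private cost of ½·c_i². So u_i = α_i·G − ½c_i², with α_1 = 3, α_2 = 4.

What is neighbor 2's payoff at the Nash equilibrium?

Neighbor i's FOC: ∂u_i/∂c_i = α_i − c_i = 0, so c_i* = α_i.
NE contributions = (3, 4); G = 7.
u_2 = α_2·G − ½·(c_2)² = 4·7 − ½·4² = 20.

20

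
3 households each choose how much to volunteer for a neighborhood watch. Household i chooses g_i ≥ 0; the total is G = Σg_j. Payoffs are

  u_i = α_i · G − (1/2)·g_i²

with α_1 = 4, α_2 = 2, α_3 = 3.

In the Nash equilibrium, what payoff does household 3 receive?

22.5

Household i's FOC: ∂u_i/∂g_i = α_i − g_i = 0, so g_i* = α_i.
NE contributions = (4, 2, 3); G = 9.
u_3 = α_3·G − ½·(g_3)² = 3·9 − ½·3² = 22.5.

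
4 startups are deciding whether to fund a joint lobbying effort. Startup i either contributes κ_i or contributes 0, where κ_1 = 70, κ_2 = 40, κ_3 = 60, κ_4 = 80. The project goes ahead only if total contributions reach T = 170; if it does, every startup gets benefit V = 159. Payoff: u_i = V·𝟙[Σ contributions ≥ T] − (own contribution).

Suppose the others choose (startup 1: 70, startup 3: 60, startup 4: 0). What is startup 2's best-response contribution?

40

Others' total = 130. Contributing 40 brings total to 170 ≥ 170: gain V − κ_2 = 119.
Best response: 40.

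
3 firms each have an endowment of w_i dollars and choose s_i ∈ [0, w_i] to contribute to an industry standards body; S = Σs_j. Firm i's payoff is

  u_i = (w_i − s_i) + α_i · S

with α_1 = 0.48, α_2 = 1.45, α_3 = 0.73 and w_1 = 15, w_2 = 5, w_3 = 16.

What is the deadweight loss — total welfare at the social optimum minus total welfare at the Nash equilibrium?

51.46

∂u_i/∂s_i = α_i − 1, so firm i contributes w_i if α_i > 1, else 0.
α_i > 1 for i ∈ {2}; NE contributions (0, 5, 0), S = 5.
W^NE = Σw_i − S^NE + (Σα_i)·S^NE = 36 + 1.66·5 = 44.3.
Planner: ∂(Σu_j)/∂s_i = Σα_j − 1 = 1.66 > 0, so everyone contributes w_i; S^SO = 36, W^SO = 36 + 1.66·36 = 95.76.
Deadweight loss = 51.46.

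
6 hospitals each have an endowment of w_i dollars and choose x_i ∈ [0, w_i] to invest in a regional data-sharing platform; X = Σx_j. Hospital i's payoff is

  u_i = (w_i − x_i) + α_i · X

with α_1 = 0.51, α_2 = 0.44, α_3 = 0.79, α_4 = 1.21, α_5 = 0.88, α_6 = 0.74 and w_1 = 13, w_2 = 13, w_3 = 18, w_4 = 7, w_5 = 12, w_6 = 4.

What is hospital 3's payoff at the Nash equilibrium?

23.53

∂u_i/∂x_i = α_i − 1, so hospital i contributes w_i if α_i > 1, else 0.
α_i > 1 for i ∈ {4}; NE contributions (0, 0, 0, 7, 0, 0), X = 7.
u_3 = (18 − 0) + 0.79·7 = 23.53.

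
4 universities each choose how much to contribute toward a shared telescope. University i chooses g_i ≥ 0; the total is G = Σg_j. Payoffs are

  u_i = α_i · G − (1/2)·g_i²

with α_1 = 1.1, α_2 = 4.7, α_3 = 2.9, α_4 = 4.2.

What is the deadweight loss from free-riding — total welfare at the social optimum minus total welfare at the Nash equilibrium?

University i's FOC: ∂u_i/∂g_i = α_i − g_i = 0, so g_i* = α_i.
NE contributions = (1.1, 4.7, 2.9, 4.2); G = 12.9.
W^NE = (Σα)·G − ½Σα_i² = 12.9² − ½·49.35 = 141.735.
Planner sets g_i = Σα_j = 12.9 for every i, so G^SO = 4·12.9 = 51.6.
W^SO = (Σα)·G^SO − ½·4·(Σα)² = (4/2)·12.9² = 332.82.
Deadweight loss = W^SO − W^NE = 191.085.

191.085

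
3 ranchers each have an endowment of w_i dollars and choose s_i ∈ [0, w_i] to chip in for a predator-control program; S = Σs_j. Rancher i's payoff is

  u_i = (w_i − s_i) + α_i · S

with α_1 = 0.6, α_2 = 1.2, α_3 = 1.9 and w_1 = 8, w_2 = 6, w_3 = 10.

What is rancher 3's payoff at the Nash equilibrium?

∂u_i/∂s_i = α_i − 1, so rancher i contributes w_i if α_i > 1, else 0.
α_i > 1 for i ∈ {2, 3}; NE contributions (0, 6, 10), S = 16.
u_3 = (10 − 10) + 1.9·16 = 30.4.

30.4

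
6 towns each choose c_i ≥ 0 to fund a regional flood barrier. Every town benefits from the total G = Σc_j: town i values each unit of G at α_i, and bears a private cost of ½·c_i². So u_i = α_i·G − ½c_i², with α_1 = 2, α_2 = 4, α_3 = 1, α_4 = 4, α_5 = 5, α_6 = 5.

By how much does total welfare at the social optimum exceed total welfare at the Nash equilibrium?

925.5

Town i's FOC: ∂u_i/∂c_i = α_i − c_i = 0, so c_i* = α_i.
NE contributions = (2, 4, 1, 4, 5, 5); G = 21.
W^NE = (Σα)·G − ½Σα_i² = 21² − ½·87 = 397.5.
Planner sets c_i = Σα_j = 21 for every i, so G^SO = 6·21 = 126.
W^SO = (Σα)·G^SO − ½·6·(Σα)² = (6/2)·21² = 1323.
Deadweight loss = W^SO − W^NE = 925.5.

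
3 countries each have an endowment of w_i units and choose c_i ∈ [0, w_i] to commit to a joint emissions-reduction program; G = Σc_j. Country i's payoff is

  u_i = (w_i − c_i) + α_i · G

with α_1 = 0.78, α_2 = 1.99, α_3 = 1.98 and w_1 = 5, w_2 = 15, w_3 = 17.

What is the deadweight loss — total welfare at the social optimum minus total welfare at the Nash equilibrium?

∂u_i/∂c_i = α_i − 1, so country i contributes w_i if α_i > 1, else 0.
α_i > 1 for i ∈ {2, 3}; NE contributions (0, 15, 17), G = 32.
W^NE = Σw_i − G^NE + (Σα_i)·G^NE = 37 + 3.75·32 = 157.
Planner: ∂(Σu_j)/∂c_i = Σα_j − 1 = 3.75 > 0, so everyone contributes w_i; G^SO = 37, W^SO = 37 + 3.75·37 = 175.75.
Deadweight loss = 18.75.

18.75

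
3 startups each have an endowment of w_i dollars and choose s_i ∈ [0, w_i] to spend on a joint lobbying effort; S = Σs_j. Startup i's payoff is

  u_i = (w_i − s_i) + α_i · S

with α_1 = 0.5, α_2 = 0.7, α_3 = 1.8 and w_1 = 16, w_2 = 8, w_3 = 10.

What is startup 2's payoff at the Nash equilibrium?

15

∂u_i/∂s_i = α_i − 1, so startup i contributes w_i if α_i > 1, else 0.
α_i > 1 for i ∈ {3}; NE contributions (0, 0, 10), S = 10.
u_2 = (8 − 0) + 0.7·10 = 15.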